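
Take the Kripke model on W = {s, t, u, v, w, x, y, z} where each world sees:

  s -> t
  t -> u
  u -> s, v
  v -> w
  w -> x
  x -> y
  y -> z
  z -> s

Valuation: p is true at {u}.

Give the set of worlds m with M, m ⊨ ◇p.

{t}

s: successors {t}; p there: t:F. ✗
t: successors {u}; p there: u:T. ✓
u: successors {s, v}; p there: s:F, v:F. ✗
v: successors {w}; p there: w:F. ✗
w: successors {x}; p there: x:F. ✗
x: successors {y}; p there: y:F. ✗
y: successors {z}; p there: z:F. ✗
z: successors {s}; p there: s:F. ✗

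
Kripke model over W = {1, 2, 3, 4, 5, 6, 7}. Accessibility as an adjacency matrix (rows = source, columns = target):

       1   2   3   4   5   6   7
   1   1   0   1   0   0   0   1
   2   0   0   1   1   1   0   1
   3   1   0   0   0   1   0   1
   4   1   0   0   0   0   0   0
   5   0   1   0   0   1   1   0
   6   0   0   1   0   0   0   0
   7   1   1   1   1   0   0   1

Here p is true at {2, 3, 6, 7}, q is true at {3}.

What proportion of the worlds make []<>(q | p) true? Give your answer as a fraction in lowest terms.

1: successors {1, 3, 7}; <>(q | p) there: 1:T, 3:T, 7:T. ✓
2: successors {3, 4, 5, 7}; <>(q | p) there: 3:T, 4:F, 5:T, 7:T. ✗
3: successors {1, 5, 7}; <>(q | p) there: 1:T, 5:T, 7:T. ✓
4: successors {1}; <>(q | p) there: 1:T. ✓
5: successors {2, 5, 6}; <>(q | p) there: 2:T, 5:T, 6:T. ✓
6: successors {3}; <>(q | p) there: 3:T. ✓
7: successors {1, 2, 3, 4, 7}; <>(q | p) there: 1:T, 2:T, 3:T, 4:F, 7:T. ✗
That's 5 of 7 worlds, so 5/7.

5/7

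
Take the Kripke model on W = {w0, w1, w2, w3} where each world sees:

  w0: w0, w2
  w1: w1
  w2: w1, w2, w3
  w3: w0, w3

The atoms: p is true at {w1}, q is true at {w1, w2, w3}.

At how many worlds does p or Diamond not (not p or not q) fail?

2

w0: p is F, Diamond not (not p or not q) is F. ✗
w1: p is T, Diamond not (not p or not q) is T. ✓
w2: p is F, Diamond not (not p or not q) is T. ✓
w3: p is F, Diamond not (not p or not q) is F. ✗
Satisfying worlds: {w1, w2}.
So p or Diamond not (not p or not q) fails at the other 2 worlds.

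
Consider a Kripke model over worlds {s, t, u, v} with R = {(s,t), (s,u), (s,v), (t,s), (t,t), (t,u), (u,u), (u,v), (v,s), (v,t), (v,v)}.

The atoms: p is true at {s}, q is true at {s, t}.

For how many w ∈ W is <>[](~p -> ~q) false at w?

1

s: successors {t, u, v}; [](~p -> ~q) there: t:F, u:T, v:F. ✓
t: successors {s, t, u}; [](~p -> ~q) there: s:F, t:F, u:T. ✓
u: successors {u, v}; [](~p -> ~q) there: u:T, v:F. ✓
v: successors {s, t, v}; [](~p -> ~q) there: s:F, t:F, v:F. ✗
Satisfying worlds: {s, t, u}.
So <>[](~p -> ~q) fails at the other 1 world.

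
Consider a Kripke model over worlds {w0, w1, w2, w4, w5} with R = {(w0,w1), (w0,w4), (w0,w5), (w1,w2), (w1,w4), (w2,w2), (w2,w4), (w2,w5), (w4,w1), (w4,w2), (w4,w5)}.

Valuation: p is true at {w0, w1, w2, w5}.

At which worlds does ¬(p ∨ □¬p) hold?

w0: p ∨ □¬p is T. ✗
w1: p ∨ □¬p is T. ✗
w2: p ∨ □¬p is T. ✗
w4: p ∨ □¬p is F. ✓
w5: p ∨ □¬p is T. ✗

{w4}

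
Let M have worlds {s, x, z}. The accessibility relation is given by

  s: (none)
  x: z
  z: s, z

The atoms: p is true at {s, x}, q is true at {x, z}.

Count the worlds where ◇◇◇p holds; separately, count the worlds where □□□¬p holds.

For ◇◇◇p:
s: no successors, so ◇◇◇p fails. ✗
x: successors {z}; ◇◇p there: z:T. ✓
z: successors {s, z}; ◇◇p there: s:F, z:T. ✓
— 2 worlds.
For □□□¬p:
s: no successors, so □□□¬p holds vacuously. ✓
x: successors {z}; □□¬p there: z:F. ✗
z: successors {s, z}; □□¬p there: s:T, z:F. ✗
— 1 world.

2 and 1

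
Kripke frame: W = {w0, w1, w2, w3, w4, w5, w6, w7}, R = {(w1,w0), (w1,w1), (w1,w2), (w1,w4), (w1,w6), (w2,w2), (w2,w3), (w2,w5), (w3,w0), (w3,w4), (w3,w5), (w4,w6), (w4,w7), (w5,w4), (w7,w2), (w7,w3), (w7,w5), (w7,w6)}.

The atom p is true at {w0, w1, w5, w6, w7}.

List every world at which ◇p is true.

{w1, w2, w3, w4, w7}

w0: no successors, so ◇p fails. ✗
w1: successors {w0, w1, w2, w4, w6}; p there: w0:T, w1:T, w2:F, w4:F, w6:T. ✓
w2: successors {w2, w3, w5}; p there: w2:F, w3:F, w5:T. ✓
w3: successors {w0, w4, w5}; p there: w0:T, w4:F, w5:T. ✓
w4: successors {w6, w7}; p there: w6:T, w7:T. ✓
w5: successors {w4}; p there: w4:F. ✗
w6: no successors, so ◇p fails. ✗
w7: successors {w2, w3, w5, w6}; p there: w2:F, w3:F, w5:T, w6:T. ✓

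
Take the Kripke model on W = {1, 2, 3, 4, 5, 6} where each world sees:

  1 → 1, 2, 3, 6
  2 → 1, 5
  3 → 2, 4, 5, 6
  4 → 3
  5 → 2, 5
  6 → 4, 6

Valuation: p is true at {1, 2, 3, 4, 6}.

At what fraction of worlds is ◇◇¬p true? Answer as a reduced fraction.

5/6

1: successors {1, 2, 3, 6}; ◇¬p there: 1:F, 2:T, 3:T, 6:F. ✓
2: successors {1, 5}; ◇¬p there: 1:F, 5:T. ✓
3: successors {2, 4, 5, 6}; ◇¬p there: 2:T, 4:F, 5:T, 6:F. ✓
4: successors {3}; ◇¬p there: 3:T. ✓
5: successors {2, 5}; ◇¬p there: 2:T, 5:T. ✓
6: successors {4, 6}; ◇¬p there: 4:F, 6:F. ✗
That's 5 of 6 worlds, so 5/6.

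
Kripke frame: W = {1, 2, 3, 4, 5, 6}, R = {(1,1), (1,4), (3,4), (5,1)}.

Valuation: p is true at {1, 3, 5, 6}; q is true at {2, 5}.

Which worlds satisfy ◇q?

∅

1: successors {1, 4}; q there: 1:F, 4:F. ✗
2: no successors, so ◇q fails. ✗
3: successors {4}; q there: 4:F. ✗
4: no successors, so ◇q fails. ✗
5: successors {1}; q there: 1:F. ✗
6: no successors, so ◇q fails. ✗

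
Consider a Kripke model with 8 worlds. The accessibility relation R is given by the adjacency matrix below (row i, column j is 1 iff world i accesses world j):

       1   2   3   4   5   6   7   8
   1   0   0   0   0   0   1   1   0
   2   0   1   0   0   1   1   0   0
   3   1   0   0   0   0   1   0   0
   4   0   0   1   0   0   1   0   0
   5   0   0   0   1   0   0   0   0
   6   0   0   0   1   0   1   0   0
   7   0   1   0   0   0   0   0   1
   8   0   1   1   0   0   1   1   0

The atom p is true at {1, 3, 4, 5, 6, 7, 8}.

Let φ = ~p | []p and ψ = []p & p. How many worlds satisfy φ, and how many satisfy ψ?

6 and 5

For ~p | []p:
1: ~p is F, []p is T. ✓
2: ~p is T, []p is F. ✓
3: ~p is F, []p is T. ✓
4: ~p is F, []p is T. ✓
5: ~p is F, []p is T. ✓
6: ~p is F, []p is T. ✓
7: ~p is F, []p is F. ✗
8: ~p is F, []p is F. ✗
— 6 worlds.
For []p & p:
1: []p is T, p is T. ✓
2: []p is F, p is F. ✗
3: []p is T, p is T. ✓
4: []p is T, p is T. ✓
5: []p is T, p is T. ✓
6: []p is T, p is T. ✓
7: []p is F, p is T. ✗
8: []p is F, p is T. ✗
— 5 worlds.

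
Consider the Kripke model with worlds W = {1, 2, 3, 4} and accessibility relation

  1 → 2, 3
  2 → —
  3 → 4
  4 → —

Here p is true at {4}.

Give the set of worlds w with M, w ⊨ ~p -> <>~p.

{1, 4}

1: ~p is T, <>~p is T. ✓
2: ~p is T, <>~p is F. ✗
3: ~p is T, <>~p is F. ✗
4: ~p is F, <>~p is F. ✓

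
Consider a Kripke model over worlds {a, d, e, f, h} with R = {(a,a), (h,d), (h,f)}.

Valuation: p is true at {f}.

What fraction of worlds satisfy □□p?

a: successors {a}; □p there: a:F. ✗
d: no successors, so □□p holds vacuously. ✓
e: no successors, so □□p holds vacuously. ✓
f: no successors, so □□p holds vacuously. ✓
h: successors {d, f}; □p there: d:T, f:T. ✓
That's 4 of 5 worlds, so 4/5.

4/5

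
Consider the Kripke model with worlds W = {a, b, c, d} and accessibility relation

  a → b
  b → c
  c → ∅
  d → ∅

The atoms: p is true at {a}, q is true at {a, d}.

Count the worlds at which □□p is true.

a: successors {b}; □p there: b:F. ✗
b: successors {c}; □p there: c:T. ✓
c: no successors, so □□p holds vacuously. ✓
d: no successors, so □□p holds vacuously. ✓
Satisfying worlds: {b, c, d}.

3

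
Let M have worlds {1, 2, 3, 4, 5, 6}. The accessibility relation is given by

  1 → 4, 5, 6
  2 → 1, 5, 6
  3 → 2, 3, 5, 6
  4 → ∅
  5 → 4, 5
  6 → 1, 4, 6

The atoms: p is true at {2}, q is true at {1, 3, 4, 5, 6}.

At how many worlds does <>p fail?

5

1: successors {4, 5, 6}; p there: 4:F, 5:F, 6:F. ✗
2: successors {1, 5, 6}; p there: 1:F, 5:F, 6:F. ✗
3: successors {2, 3, 5, 6}; p there: 2:T, 3:F, 5:F, 6:F. ✓
4: no successors, so <>p fails. ✗
5: successors {4, 5}; p there: 4:F, 5:F. ✗
6: successors {1, 4, 6}; p there: 1:F, 4:F, 6:F. ✗
Satisfying worlds: {3}.
So <>p fails at the other 5 worlds.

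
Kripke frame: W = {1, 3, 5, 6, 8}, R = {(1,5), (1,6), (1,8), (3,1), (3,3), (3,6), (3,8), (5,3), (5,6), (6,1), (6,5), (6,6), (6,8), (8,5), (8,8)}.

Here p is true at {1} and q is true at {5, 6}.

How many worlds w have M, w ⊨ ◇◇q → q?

1: ◇◇q is T, q is F. ✗
3: ◇◇q is T, q is F. ✗
5: ◇◇q is T, q is T. ✓
6: ◇◇q is T, q is T. ✓
8: ◇◇q is T, q is F. ✗
Satisfying worlds: {5, 6}.

2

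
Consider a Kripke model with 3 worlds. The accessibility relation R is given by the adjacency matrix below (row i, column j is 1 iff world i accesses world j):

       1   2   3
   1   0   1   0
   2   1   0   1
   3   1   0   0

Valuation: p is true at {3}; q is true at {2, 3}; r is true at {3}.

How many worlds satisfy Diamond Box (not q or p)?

1: successors {2}; Box (not q or p) there: 2:T. ✓
2: successors {1, 3}; Box (not q or p) there: 1:F, 3:T. ✓
3: successors {1}; Box (not q or p) there: 1:F. ✗
Satisfying worlds: {1, 2}.

2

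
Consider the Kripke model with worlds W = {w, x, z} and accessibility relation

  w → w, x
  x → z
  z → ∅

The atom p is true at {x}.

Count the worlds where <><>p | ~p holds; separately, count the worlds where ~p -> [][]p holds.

For <><>p | ~p:
w: <><>p is T, ~p is T. ✓
x: <><>p is F, ~p is F. ✗
z: <><>p is F, ~p is T. ✓
— 2 worlds.
For ~p -> [][]p:
w: ~p is T, [][]p is F. ✗
x: ~p is F, [][]p is T. ✓
z: ~p is T, [][]p is T. ✓
— 2 worlds.

2 and 2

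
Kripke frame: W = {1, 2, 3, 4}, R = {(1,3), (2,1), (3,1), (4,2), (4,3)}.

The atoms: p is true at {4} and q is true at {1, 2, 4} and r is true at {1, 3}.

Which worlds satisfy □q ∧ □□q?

∅

1: □q is F, □□q is T. ✗
2: □q is T, □□q is F. ✗
3: □q is T, □□q is F. ✗
4: □q is F, □□q is T. ✗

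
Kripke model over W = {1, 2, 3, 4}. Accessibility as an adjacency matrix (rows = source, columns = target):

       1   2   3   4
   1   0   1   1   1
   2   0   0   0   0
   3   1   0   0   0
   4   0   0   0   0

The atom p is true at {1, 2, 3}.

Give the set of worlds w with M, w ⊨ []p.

{2, 3, 4}

1: successors {2, 3, 4}; p there: 2:T, 3:T, 4:F. ✗
2: no successors, so []p holds vacuously. ✓
3: successors {1}; p there: 1:T. ✓
4: no successors, so []p holds vacuously. ✓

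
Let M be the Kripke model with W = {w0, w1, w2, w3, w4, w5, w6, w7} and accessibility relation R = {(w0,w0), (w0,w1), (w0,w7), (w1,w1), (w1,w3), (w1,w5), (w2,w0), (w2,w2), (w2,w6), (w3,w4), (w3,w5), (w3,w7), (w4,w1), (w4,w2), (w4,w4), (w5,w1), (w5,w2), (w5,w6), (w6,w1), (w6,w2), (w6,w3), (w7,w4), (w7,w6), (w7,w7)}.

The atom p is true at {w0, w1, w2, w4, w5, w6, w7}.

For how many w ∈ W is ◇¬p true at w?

w0: successors {w0, w1, w7}; ¬p there: w0:F, w1:F, w7:F. ✗
w1: successors {w1, w3, w5}; ¬p there: w1:F, w3:T, w5:F. ✓
w2: successors {w0, w2, w6}; ¬p there: w0:F, w2:F, w6:F. ✗
w3: successors {w4, w5, w7}; ¬p there: w4:F, w5:F, w7:F. ✗
w4: successors {w1, w2, w4}; ¬p there: w1:F, w2:F, w4:F. ✗
w5: successors {w1, w2, w6}; ¬p there: w1:F, w2:F, w6:F. ✗
w6: successors {w1, w2, w3}; ¬p there: w1:F, w2:F, w3:T. ✓
w7: successors {w4, w6, w7}; ¬p there: w4:F, w6:F, w7:F. ✗
Satisfying worlds: {w1, w6}.

2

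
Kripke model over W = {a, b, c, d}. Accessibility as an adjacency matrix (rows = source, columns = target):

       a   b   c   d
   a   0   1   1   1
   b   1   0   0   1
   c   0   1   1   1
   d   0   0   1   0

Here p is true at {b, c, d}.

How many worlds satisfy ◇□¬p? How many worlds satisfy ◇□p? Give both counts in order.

0 and 4

For ◇□¬p:
a: successors {b, c, d}; □¬p there: b:F, c:F, d:F. ✗
b: successors {a, d}; □¬p there: a:F, d:F. ✗
c: successors {b, c, d}; □¬p there: b:F, c:F, d:F. ✗
d: successors {c}; □¬p there: c:F. ✗
— 0 worlds.
For ◇□p:
a: successors {b, c, d}; □p there: b:F, c:T, d:T. ✓
b: successors {a, d}; □p there: a:T, d:T. ✓
c: successors {b, c, d}; □p there: b:F, c:T, d:T. ✓
d: successors {c}; □p there: c:T. ✓
— 4 worlds.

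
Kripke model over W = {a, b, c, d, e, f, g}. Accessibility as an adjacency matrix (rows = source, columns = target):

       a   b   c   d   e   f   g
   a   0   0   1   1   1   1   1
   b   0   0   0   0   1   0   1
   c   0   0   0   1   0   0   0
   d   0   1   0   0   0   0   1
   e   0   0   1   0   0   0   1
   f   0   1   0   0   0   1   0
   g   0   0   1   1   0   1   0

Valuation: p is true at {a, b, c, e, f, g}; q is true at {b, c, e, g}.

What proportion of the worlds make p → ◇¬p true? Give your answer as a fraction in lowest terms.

4/7

a: p is T, ◇¬p is T. ✓
b: p is T, ◇¬p is F. ✗
c: p is T, ◇¬p is T. ✓
d: p is F, ◇¬p is F. ✓
e: p is T, ◇¬p is F. ✗
f: p is T, ◇¬p is F. ✗
g: p is T, ◇¬p is T. ✓
That's 4 of 7 worlds, so 4/7.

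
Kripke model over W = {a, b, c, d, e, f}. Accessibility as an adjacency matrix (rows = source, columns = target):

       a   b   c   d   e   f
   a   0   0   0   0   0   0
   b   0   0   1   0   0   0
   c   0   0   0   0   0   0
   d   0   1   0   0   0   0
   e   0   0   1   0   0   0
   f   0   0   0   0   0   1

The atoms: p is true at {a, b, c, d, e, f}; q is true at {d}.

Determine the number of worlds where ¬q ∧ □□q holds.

a: ¬q is T, □□q is T. ✓
b: ¬q is T, □□q is T. ✓
c: ¬q is T, □□q is T. ✓
d: ¬q is F, □□q is F. ✗
e: ¬q is T, □□q is T. ✓
f: ¬q is T, □□q is F. ✗
Satisfying worlds: {a, b, c, e}.

4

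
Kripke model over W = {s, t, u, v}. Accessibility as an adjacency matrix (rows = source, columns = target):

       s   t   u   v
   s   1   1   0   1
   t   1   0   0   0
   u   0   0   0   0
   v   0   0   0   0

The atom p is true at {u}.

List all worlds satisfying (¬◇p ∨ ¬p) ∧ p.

{u}

s: ¬◇p ∨ ¬p is T, p is F. ✗
t: ¬◇p ∨ ¬p is T, p is F. ✗
u: ¬◇p ∨ ¬p is T, p is T. ✓
v: ¬◇p ∨ ¬p is T, p is F. ✗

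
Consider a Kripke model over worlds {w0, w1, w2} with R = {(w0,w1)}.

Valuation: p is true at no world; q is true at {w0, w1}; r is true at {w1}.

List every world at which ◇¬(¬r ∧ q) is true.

w0: successors {w1}; ¬(¬r ∧ q) there: w1:T. ✓
w1: no successors, so ◇¬(¬r ∧ q) fails. ✗
w2: no successors, so ◇¬(¬r ∧ q) fails. ✗

{w0}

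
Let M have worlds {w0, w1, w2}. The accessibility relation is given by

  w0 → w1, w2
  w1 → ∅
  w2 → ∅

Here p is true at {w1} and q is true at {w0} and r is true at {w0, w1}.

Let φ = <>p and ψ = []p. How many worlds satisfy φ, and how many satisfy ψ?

For <>p:
w0: successors {w1, w2}; p there: w1:T, w2:F. ✓
w1: no successors, so <>p fails. ✗
w2: no successors, so <>p fails. ✗
— 1 world.
For []p:
w0: successors {w1, w2}; p there: w1:T, w2:F. ✗
w1: no successors, so []p holds vacuously. ✓
w2: no successors, so []p holds vacuously. ✓
— 2 worlds.

1 and 2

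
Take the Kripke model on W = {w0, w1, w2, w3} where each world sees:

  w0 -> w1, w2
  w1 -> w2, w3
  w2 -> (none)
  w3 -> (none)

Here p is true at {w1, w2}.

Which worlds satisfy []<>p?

{w2, w3}

w0: successors {w1, w2}; <>p there: w1:T, w2:F. ✗
w1: successors {w2, w3}; <>p there: w2:F, w3:F. ✗
w2: no successors, so []<>p holds vacuously. ✓
w3: no successors, so []<>p holds vacuously. ✓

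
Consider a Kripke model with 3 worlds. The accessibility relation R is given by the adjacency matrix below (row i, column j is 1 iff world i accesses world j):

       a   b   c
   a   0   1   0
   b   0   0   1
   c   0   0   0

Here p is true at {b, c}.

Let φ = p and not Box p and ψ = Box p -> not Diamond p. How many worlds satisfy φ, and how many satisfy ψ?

0 and 1

For p and not Box p:
a: p is F, not Box p is F. ✗
b: p is T, not Box p is F. ✗
c: p is T, not Box p is F. ✗
— 0 worlds.
For Box p -> not Diamond p:
a: Box p is T, not Diamond p is F. ✗
b: Box p is T, not Diamond p is F. ✗
c: Box p is T, not Diamond p is T. ✓
— 1 world.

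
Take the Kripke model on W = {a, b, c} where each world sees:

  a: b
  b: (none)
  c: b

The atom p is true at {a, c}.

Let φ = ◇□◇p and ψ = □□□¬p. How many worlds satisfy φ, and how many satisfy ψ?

2 and 3

For ◇□◇p:
a: successors {b}; □◇p there: b:T. ✓
b: no successors, so ◇□◇p fails. ✗
c: successors {b}; □◇p there: b:T. ✓
— 2 worlds.
For □□□¬p:
a: successors {b}; □□¬p there: b:T. ✓
b: no successors, so □□□¬p holds vacuously. ✓
c: successors {b}; □□¬p there: b:T. ✓
— 3 worlds.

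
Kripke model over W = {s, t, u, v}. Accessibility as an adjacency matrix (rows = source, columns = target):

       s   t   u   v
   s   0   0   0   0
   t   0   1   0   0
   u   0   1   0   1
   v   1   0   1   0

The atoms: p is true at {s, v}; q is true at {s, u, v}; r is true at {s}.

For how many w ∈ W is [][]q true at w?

s: no successors, so [][]q holds vacuously. ✓
t: successors {t}; []q there: t:F. ✗
u: successors {t, v}; []q there: t:F, v:T. ✗
v: successors {s, u}; []q there: s:T, u:F. ✗
Satisfying worlds: {s}.

1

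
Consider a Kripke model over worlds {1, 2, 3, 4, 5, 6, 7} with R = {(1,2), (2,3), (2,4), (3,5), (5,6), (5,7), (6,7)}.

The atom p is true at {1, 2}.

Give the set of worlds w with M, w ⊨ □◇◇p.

1: successors {2}; ◇◇p there: 2:F. ✗
2: successors {3, 4}; ◇◇p there: 3:F, 4:F. ✗
3: successors {5}; ◇◇p there: 5:F. ✗
4: no successors, so □◇◇p holds vacuously. ✓
5: successors {6, 7}; ◇◇p there: 6:F, 7:F. ✗
6: successors {7}; ◇◇p there: 7:F. ✗
7: no successors, so □◇◇p holds vacuously. ✓

{4, 7}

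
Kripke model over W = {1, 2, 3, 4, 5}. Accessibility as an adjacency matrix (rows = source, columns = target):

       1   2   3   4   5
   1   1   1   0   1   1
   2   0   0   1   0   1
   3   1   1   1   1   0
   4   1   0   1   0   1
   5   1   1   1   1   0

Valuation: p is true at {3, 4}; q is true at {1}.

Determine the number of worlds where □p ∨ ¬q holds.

4

1: □p is F, ¬q is F. ✗
2: □p is F, ¬q is T. ✓
3: □p is F, ¬q is T. ✓
4: □p is F, ¬q is T. ✓
5: □p is F, ¬q is T. ✓
Satisfying worlds: {2, 3, 4, 5}.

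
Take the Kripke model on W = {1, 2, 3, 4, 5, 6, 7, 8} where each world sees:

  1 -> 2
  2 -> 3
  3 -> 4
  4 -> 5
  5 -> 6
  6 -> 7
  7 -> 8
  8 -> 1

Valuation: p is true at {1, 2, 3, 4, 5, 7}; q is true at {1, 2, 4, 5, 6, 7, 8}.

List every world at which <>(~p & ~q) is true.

∅

1: successors {2}; ~p & ~q there: 2:F. ✗
2: successors {3}; ~p & ~q there: 3:F. ✗
3: successors {4}; ~p & ~q there: 4:F. ✗
4: successors {5}; ~p & ~q there: 5:F. ✗
5: successors {6}; ~p & ~q there: 6:F. ✗
6: successors {7}; ~p & ~q there: 7:F. ✗
7: successors {8}; ~p & ~q there: 8:F. ✗
8: successors {1}; ~p & ~q there: 1:F. ✗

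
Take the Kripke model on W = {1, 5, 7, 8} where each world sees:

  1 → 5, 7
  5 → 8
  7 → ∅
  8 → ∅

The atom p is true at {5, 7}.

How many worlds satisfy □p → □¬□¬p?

1: □p is T, □¬□¬p is F. ✗
5: □p is F, □¬□¬p is F. ✓
7: □p is T, □¬□¬p is T. ✓
8: □p is T, □¬□¬p is T. ✓
Satisfying worlds: {5, 7, 8}.

3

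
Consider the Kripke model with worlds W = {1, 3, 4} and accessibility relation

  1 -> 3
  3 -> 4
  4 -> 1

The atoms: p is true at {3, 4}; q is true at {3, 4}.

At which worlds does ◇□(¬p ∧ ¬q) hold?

1: successors {3}; □(¬p ∧ ¬q) there: 3:F. ✗
3: successors {4}; □(¬p ∧ ¬q) there: 4:T. ✓
4: successors {1}; □(¬p ∧ ¬q) there: 1:F. ✗

{3}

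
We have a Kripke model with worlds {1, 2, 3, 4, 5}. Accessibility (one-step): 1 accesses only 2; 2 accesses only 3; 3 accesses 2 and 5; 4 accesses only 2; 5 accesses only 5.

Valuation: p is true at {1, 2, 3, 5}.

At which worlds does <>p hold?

1: successors {2}; p there: 2:T. ✓
2: successors {3}; p there: 3:T. ✓
3: successors {2, 5}; p there: 2:T, 5:T. ✓
4: successors {2}; p there: 2:T. ✓
5: successors {5}; p there: 5:T. ✓

{1, 2, 3, 4, 5}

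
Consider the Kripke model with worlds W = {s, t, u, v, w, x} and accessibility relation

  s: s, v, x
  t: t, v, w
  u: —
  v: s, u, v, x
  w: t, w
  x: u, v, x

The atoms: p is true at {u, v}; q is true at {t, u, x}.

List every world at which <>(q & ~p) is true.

{s, t, v, w, x}

s: successors {s, v, x}; q & ~p there: s:F, v:F, x:T. ✓
t: successors {t, v, w}; q & ~p there: t:T, v:F, w:F. ✓
u: no successors, so <>(q & ~p) fails. ✗
v: successors {s, u, v, x}; q & ~p there: s:F, u:F, v:F, x:T. ✓
w: successors {t, w}; q & ~p there: t:T, w:F. ✓
x: successors {u, v, x}; q & ~p there: u:F, v:F, x:T. ✓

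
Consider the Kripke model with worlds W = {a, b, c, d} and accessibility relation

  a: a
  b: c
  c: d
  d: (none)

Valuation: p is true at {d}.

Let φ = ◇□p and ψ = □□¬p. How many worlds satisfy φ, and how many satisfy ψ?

For ◇□p:
a: successors {a}; □p there: a:F. ✗
b: successors {c}; □p there: c:T. ✓
c: successors {d}; □p there: d:T. ✓
d: no successors, so ◇□p fails. ✗
— 2 worlds.
For □□¬p:
a: successors {a}; □¬p there: a:T. ✓
b: successors {c}; □¬p there: c:F. ✗
c: successors {d}; □¬p there: d:T. ✓
d: no successors, so □□¬p holds vacuously. ✓
— 3 worlds.

2 and 3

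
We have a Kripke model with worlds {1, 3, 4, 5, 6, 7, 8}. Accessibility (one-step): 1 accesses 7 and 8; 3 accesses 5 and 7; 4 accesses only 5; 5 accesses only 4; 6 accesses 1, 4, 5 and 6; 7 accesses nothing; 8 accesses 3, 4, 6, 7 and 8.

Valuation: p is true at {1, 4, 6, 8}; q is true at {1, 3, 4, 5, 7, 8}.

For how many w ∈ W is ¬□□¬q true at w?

6

1: □□¬q is F. ✓
3: □□¬q is F. ✓
4: □□¬q is F. ✓
5: □□¬q is F. ✓
6: □□¬q is F. ✓
7: □□¬q is T. ✗
8: □□¬q is F. ✓
Satisfying worlds: {1, 3, 4, 5, 6, 8}.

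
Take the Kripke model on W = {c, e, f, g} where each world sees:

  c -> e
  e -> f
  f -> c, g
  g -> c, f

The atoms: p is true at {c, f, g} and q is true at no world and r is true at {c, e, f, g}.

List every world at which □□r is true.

{c, e, f, g}

c: successors {e}; □r there: e:T. ✓
e: successors {f}; □r there: f:T. ✓
f: successors {c, g}; □r there: c:T, g:T. ✓
g: successors {c, f}; □r there: c:T, f:T. ✓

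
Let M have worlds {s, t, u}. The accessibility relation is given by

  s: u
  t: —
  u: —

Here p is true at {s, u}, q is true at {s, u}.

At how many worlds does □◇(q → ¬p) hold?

2

s: successors {u}; ◇(q → ¬p) there: u:F. ✗
t: no successors, so □◇(q → ¬p) holds vacuously. ✓
u: no successors, so □◇(q → ¬p) holds vacuously. ✓
Satisfying worlds: {t, u}.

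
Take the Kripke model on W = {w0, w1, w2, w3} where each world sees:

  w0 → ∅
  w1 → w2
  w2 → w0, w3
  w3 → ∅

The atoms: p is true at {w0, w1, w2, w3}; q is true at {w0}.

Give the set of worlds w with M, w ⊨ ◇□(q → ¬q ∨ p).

{w1, w2}

w0: no successors, so ◇□(q → ¬q ∨ p) fails. ✗
w1: successors {w2}; □(q → ¬q ∨ p) there: w2:T. ✓
w2: successors {w0, w3}; □(q → ¬q ∨ p) there: w0:T, w3:T. ✓
w3: no successors, so ◇□(q → ¬q ∨ p) fails. ✗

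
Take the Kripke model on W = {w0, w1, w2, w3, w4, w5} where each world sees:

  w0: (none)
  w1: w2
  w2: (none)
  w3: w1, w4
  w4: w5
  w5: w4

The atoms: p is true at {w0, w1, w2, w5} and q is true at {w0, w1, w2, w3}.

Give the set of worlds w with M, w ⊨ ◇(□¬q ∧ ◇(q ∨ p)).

w0: no successors, so ◇(□¬q ∧ ◇(q ∨ p)) fails. ✗
w1: successors {w2}; □¬q ∧ ◇(q ∨ p) there: w2:F. ✗
w2: no successors, so ◇(□¬q ∧ ◇(q ∨ p)) fails. ✗
w3: successors {w1, w4}; □¬q ∧ ◇(q ∨ p) there: w1:F, w4:T. ✓
w4: successors {w5}; □¬q ∧ ◇(q ∨ p) there: w5:F. ✗
w5: successors {w4}; □¬q ∧ ◇(q ∨ p) there: w4:T. ✓

{w3, w5}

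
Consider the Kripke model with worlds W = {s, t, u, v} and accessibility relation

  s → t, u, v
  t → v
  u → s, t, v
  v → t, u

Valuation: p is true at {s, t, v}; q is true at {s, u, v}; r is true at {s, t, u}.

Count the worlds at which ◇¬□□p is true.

s: successors {t, u, v}; ¬□□p there: t:T, u:T, v:F. ✓
t: successors {v}; ¬□□p there: v:F. ✗
u: successors {s, t, v}; ¬□□p there: s:T, t:T, v:F. ✓
v: successors {t, u}; ¬□□p there: t:T, u:T. ✓
Satisfying worlds: {s, u, v}.

3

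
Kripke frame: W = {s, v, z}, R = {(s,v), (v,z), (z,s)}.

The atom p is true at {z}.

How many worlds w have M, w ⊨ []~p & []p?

0

s: []~p is T, []p is F. ✗
v: []~p is F, []p is T. ✗
z: []~p is T, []p is F. ✗
Satisfying worlds: ∅.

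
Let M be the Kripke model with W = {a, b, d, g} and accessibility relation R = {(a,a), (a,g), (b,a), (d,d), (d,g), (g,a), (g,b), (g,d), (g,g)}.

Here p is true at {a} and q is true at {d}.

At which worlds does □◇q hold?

a: successors {a, g}; ◇q there: a:F, g:T. ✗
b: successors {a}; ◇q there: a:F. ✗
d: successors {d, g}; ◇q there: d:T, g:T. ✓
g: successors {a, b, d, g}; ◇q there: a:F, b:F, d:T, g:T. ✗

{d}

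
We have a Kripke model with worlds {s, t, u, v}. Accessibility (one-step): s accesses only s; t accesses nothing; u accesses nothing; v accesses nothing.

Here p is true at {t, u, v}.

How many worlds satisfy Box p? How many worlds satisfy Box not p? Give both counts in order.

3 and 4

For Box p:
s: successors {s}; p there: s:F. ✗
t: no successors, so Box p holds vacuously. ✓
u: no successors, so Box p holds vacuously. ✓
v: no successors, so Box p holds vacuously. ✓
— 3 worlds.
For Box not p:
s: successors {s}; not p there: s:T. ✓
t: no successors, so Box not p holds vacuously. ✓
u: no successors, so Box not p holds vacuously. ✓
v: no successors, so Box not p holds vacuously. ✓
— 4 worlds.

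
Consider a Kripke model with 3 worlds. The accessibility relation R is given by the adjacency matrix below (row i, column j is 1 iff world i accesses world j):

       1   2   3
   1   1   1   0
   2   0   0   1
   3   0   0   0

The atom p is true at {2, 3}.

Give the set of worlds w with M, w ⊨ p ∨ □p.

{2, 3}

1: p is F, □p is F. ✗
2: p is T, □p is T. ✓
3: p is T, □p is T. ✓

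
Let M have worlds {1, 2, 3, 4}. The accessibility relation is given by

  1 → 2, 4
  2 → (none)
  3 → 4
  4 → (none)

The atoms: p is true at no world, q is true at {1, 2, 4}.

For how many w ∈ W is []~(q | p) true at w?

1: successors {2, 4}; ~(q | p) there: 2:F, 4:F. ✗
2: no successors, so []~(q | p) holds vacuously. ✓
3: successors {4}; ~(q | p) there: 4:F. ✗
4: no successors, so []~(q | p) holds vacuously. ✓
Satisfying worlds: {2, 4}.

2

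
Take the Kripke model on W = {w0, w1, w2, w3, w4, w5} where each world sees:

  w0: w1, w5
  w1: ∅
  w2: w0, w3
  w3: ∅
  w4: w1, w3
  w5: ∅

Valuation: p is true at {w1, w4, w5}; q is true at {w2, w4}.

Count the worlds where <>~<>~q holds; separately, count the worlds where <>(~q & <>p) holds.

3 and 1

For <>~<>~q:
w0: successors {w1, w5}; ~<>~q there: w1:T, w5:T. ✓
w1: no successors, so <>~<>~q fails. ✗
w2: successors {w0, w3}; ~<>~q there: w0:F, w3:T. ✓
w3: no successors, so <>~<>~q fails. ✗
w4: successors {w1, w3}; ~<>~q there: w1:T, w3:T. ✓
w5: no successors, so <>~<>~q fails. ✗
— 3 worlds.
For <>(~q & <>p):
w0: successors {w1, w5}; ~q & <>p there: w1:F, w5:F. ✗
w1: no successors, so <>(~q & <>p) fails. ✗
w2: successors {w0, w3}; ~q & <>p there: w0:T, w3:F. ✓
w3: no successors, so <>(~q & <>p) fails. ✗
w4: successors {w1, w3}; ~q & <>p there: w1:F, w3:F. ✗
w5: no successors, so <>(~q & <>p) fails. ✗
— 1 world.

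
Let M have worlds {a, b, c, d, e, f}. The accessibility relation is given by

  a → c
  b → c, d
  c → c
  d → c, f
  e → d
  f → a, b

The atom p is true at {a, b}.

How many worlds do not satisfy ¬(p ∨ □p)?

3

a: p ∨ □p is T. ✗
b: p ∨ □p is T. ✗
c: p ∨ □p is F. ✓
d: p ∨ □p is F. ✓
e: p ∨ □p is F. ✓
f: p ∨ □p is T. ✗
Satisfying worlds: {c, d, e}.
So ¬(p ∨ □p) fails at the other 3 worlds.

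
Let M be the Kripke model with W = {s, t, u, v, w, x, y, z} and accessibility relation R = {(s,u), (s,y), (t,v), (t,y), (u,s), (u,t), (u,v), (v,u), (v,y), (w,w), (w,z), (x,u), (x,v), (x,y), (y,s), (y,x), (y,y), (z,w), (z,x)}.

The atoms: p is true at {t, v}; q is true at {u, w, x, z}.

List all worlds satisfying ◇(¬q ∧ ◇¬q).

{s, t, u, v, x, y}

s: successors {u, y}; ¬q ∧ ◇¬q there: u:F, y:T. ✓
t: successors {v, y}; ¬q ∧ ◇¬q there: v:T, y:T. ✓
u: successors {s, t, v}; ¬q ∧ ◇¬q there: s:T, t:T, v:T. ✓
v: successors {u, y}; ¬q ∧ ◇¬q there: u:F, y:T. ✓
w: successors {w, z}; ¬q ∧ ◇¬q there: w:F, z:F. ✗
x: successors {u, v, y}; ¬q ∧ ◇¬q there: u:F, v:T, y:T. ✓
y: successors {s, x, y}; ¬q ∧ ◇¬q there: s:T, x:F, y:T. ✓
z: successors {w, x}; ¬q ∧ ◇¬q there: w:F, x:F. ✗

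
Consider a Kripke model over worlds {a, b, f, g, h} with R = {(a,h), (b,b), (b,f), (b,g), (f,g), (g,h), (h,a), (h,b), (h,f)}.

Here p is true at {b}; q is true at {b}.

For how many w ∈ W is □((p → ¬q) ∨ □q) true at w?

a: successors {h}; (p → ¬q) ∨ □q there: h:T. ✓
b: successors {b, f, g}; (p → ¬q) ∨ □q there: b:F, f:T, g:T. ✗
f: successors {g}; (p → ¬q) ∨ □q there: g:T. ✓
g: successors {h}; (p → ¬q) ∨ □q there: h:T. ✓
h: successors {a, b, f}; (p → ¬q) ∨ □q there: a:T, b:F, f:T. ✗
Satisfying worlds: {a, f, g}.

3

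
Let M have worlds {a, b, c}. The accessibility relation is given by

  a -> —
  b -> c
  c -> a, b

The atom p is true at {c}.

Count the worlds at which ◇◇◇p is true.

1

a: no successors, so ◇◇◇p fails. ✗
b: successors {c}; ◇◇p there: c:T. ✓
c: successors {a, b}; ◇◇p there: a:F, b:F. ✗
Satisfying worlds: {b}.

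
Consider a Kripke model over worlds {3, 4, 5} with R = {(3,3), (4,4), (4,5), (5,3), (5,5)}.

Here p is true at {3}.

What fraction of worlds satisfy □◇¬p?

3: successors {3}; ◇¬p there: 3:F. ✗
4: successors {4, 5}; ◇¬p there: 4:T, 5:T. ✓
5: successors {3, 5}; ◇¬p there: 3:F, 5:T. ✗
That's 1 of 3 worlds, so 1/3.

1/3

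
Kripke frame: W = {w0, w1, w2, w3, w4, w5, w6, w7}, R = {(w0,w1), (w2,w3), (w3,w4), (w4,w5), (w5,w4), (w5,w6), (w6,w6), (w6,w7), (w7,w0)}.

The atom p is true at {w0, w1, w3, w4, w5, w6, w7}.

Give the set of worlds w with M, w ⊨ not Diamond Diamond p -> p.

w0: not Diamond Diamond p is T, p is T. ✓
w1: not Diamond Diamond p is T, p is T. ✓
w2: not Diamond Diamond p is F, p is F. ✓
w3: not Diamond Diamond p is F, p is T. ✓
w4: not Diamond Diamond p is F, p is T. ✓
w5: not Diamond Diamond p is F, p is T. ✓
w6: not Diamond Diamond p is F, p is T. ✓
w7: not Diamond Diamond p is F, p is T. ✓

{w0, w1, w2, w3, w4, w5, w6, w7}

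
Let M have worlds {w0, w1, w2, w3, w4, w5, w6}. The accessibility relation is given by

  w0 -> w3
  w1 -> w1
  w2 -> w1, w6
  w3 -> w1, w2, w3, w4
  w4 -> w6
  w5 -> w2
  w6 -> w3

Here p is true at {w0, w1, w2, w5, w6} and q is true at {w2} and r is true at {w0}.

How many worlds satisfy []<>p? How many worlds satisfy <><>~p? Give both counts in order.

5 and 5

For []<>p:
w0: successors {w3}; <>p there: w3:T. ✓
w1: successors {w1}; <>p there: w1:T. ✓
w2: successors {w1, w6}; <>p there: w1:T, w6:F. ✗
w3: successors {w1, w2, w3, w4}; <>p there: w1:T, w2:T, w3:T, w4:T. ✓
w4: successors {w6}; <>p there: w6:F. ✗
w5: successors {w2}; <>p there: w2:T. ✓
w6: successors {w3}; <>p there: w3:T. ✓
— 5 worlds.
For <><>~p:
w0: successors {w3}; <>~p there: w3:T. ✓
w1: successors {w1}; <>~p there: w1:F. ✗
w2: successors {w1, w6}; <>~p there: w1:F, w6:T. ✓
w3: successors {w1, w2, w3, w4}; <>~p there: w1:F, w2:F, w3:T, w4:F. ✓
w4: successors {w6}; <>~p there: w6:T. ✓
w5: successors {w2}; <>~p there: w2:F. ✗
w6: successors {w3}; <>~p there: w3:T. ✓
— 5 worlds.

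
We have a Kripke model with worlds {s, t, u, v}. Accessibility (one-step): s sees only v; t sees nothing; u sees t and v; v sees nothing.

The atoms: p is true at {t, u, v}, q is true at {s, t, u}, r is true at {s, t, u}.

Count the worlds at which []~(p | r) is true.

2

s: successors {v}; ~(p | r) there: v:F. ✗
t: no successors, so []~(p | r) holds vacuously. ✓
u: successors {t, v}; ~(p | r) there: t:F, v:F. ✗
v: no successors, so []~(p | r) holds vacuously. ✓
Satisfying worlds: {t, v}.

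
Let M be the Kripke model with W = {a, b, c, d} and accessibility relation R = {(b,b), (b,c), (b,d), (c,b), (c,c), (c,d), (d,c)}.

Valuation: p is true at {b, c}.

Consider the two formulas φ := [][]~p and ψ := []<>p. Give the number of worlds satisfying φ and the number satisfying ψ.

For [][]~p:
a: no successors, so [][]~p holds vacuously. ✓
b: successors {b, c, d}; []~p there: b:F, c:F, d:F. ✗
c: successors {b, c, d}; []~p there: b:F, c:F, d:F. ✗
d: successors {c}; []~p there: c:F. ✗
— 1 world.
For []<>p:
a: no successors, so []<>p holds vacuously. ✓
b: successors {b, c, d}; <>p there: b:T, c:T, d:T. ✓
c: successors {b, c, d}; <>p there: b:T, c:T, d:T. ✓
d: successors {c}; <>p there: c:T. ✓
— 4 worlds.

1 and 4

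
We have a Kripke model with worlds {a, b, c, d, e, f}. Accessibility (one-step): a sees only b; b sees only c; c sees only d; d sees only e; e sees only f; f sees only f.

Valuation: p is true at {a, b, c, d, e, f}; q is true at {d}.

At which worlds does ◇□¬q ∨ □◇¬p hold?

a: ◇□¬q is T, □◇¬p is F. ✓
b: ◇□¬q is F, □◇¬p is F. ✗
c: ◇□¬q is T, □◇¬p is F. ✓
d: ◇□¬q is T, □◇¬p is F. ✓
e: ◇□¬q is T, □◇¬p is F. ✓
f: ◇□¬q is T, □◇¬p is F. ✓

{a, c, d, e, f}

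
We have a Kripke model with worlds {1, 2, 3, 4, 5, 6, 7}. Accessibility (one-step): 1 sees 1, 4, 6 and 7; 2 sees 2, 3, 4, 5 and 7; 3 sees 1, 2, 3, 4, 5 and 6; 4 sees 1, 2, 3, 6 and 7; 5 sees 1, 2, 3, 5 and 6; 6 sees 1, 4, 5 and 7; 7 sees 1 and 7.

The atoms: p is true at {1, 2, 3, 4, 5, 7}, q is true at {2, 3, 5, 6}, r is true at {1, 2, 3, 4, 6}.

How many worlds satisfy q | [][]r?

1: q is F, [][]r is F. ✗
2: q is T, [][]r is F. ✓
3: q is T, [][]r is F. ✓
4: q is F, [][]r is F. ✗
5: q is T, [][]r is F. ✓
6: q is T, [][]r is F. ✓
7: q is F, [][]r is F. ✗
Satisfying worlds: {2, 3, 5, 6}.

4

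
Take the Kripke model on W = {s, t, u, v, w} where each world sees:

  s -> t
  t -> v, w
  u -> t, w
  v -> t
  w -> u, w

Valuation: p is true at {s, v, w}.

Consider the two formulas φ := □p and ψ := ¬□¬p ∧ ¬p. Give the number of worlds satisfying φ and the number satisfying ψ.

For □p:
s: successors {t}; p there: t:F. ✗
t: successors {v, w}; p there: v:T, w:T. ✓
u: successors {t, w}; p there: t:F, w:T. ✗
v: successors {t}; p there: t:F. ✗
w: successors {u, w}; p there: u:F, w:T. ✗
— 1 world.
For ¬□¬p ∧ ¬p:
s: ¬□¬p is F, ¬p is F. ✗
t: ¬□¬p is T, ¬p is T. ✓
u: ¬□¬p is T, ¬p is T. ✓
v: ¬□¬p is F, ¬p is F. ✗
w: ¬□¬p is T, ¬p is F. ✗
— 2 worlds.

1 and 2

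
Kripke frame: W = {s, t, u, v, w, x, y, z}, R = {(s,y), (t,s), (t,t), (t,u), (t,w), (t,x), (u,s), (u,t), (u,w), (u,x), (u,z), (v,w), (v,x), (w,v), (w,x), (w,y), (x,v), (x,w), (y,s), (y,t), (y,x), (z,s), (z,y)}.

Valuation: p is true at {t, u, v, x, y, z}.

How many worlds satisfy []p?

s: successors {y}; p there: y:T. ✓
t: successors {s, t, u, w, x}; p there: s:F, t:T, u:T, w:F, x:T. ✗
u: successors {s, t, w, x, z}; p there: s:F, t:T, w:F, x:T, z:T. ✗
v: successors {w, x}; p there: w:F, x:T. ✗
w: successors {v, x, y}; p there: v:T, x:T, y:T. ✓
x: successors {v, w}; p there: v:T, w:F. ✗
y: successors {s, t, x}; p there: s:F, t:T, x:T. ✗
z: successors {s, y}; p there: s:F, y:T. ✗
Satisfying worlds: {s, w}.

2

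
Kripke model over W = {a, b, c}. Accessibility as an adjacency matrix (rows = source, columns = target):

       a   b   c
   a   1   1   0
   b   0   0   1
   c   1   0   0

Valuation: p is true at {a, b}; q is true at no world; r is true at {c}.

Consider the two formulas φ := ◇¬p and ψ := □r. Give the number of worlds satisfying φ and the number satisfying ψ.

For ◇¬p:
a: successors {a, b}; ¬p there: a:F, b:F. ✗
b: successors {c}; ¬p there: c:T. ✓
c: successors {a}; ¬p there: a:F. ✗
— 1 world.
For □r:
a: successors {a, b}; r there: a:F, b:F. ✗
b: successors {c}; r there: c:T. ✓
c: successors {a}; r there: a:F. ✗
— 1 world.

1 and 1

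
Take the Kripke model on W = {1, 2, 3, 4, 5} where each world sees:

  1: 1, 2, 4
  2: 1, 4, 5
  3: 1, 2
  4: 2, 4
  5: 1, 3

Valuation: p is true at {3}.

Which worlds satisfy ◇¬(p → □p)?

{5}

1: successors {1, 2, 4}; ¬(p → □p) there: 1:F, 2:F, 4:F. ✗
2: successors {1, 4, 5}; ¬(p → □p) there: 1:F, 4:F, 5:F. ✗
3: successors {1, 2}; ¬(p → □p) there: 1:F, 2:F. ✗
4: successors {2, 4}; ¬(p → □p) there: 2:F, 4:F. ✗
5: successors {1, 3}; ¬(p → □p) there: 1:F, 3:T. ✓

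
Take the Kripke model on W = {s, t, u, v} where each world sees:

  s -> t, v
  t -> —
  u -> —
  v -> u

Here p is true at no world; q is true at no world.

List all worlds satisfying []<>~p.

{t, u}

s: successors {t, v}; <>~p there: t:F, v:T. ✗
t: no successors, so []<>~p holds vacuously. ✓
u: no successors, so []<>~p holds vacuously. ✓
v: successors {u}; <>~p there: u:F. ✗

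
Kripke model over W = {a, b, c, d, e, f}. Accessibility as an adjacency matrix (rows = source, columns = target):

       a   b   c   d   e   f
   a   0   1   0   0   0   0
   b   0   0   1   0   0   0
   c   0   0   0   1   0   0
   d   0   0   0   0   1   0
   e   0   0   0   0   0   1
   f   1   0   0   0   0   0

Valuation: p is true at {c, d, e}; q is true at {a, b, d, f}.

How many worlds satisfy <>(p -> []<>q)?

5

a: successors {b}; p -> []<>q there: b:T. ✓
b: successors {c}; p -> []<>q there: c:F. ✗
c: successors {d}; p -> []<>q there: d:T. ✓
d: successors {e}; p -> []<>q there: e:T. ✓
e: successors {f}; p -> []<>q there: f:T. ✓
f: successors {a}; p -> []<>q there: a:T. ✓
Satisfying worlds: {a, c, d, e, f}.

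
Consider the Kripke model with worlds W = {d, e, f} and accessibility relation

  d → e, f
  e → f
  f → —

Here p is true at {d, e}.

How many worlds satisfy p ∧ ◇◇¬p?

d: p is T, ◇◇¬p is T. ✓
e: p is T, ◇◇¬p is F. ✗
f: p is F, ◇◇¬p is F. ✗
Satisfying worlds: {d}.

1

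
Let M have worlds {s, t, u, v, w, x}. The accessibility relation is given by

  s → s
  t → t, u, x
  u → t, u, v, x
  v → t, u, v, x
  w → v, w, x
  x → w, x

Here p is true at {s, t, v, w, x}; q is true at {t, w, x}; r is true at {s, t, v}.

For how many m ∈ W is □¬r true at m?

s: successors {s}; ¬r there: s:F. ✗
t: successors {t, u, x}; ¬r there: t:F, u:T, x:T. ✗
u: successors {t, u, v, x}; ¬r there: t:F, u:T, v:F, x:T. ✗
v: successors {t, u, v, x}; ¬r there: t:F, u:T, v:F, x:T. ✗
w: successors {v, w, x}; ¬r there: v:F, w:T, x:T. ✗
x: successors {w, x}; ¬r there: w:T, x:T. ✓
Satisfying worlds: {x}.

1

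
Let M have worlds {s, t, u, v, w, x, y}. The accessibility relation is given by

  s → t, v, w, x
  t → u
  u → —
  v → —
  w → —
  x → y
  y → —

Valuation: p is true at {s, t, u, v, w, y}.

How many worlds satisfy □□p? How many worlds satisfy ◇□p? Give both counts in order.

For □□p:
s: successors {t, v, w, x}; □p there: t:T, v:T, w:T, x:T. ✓
t: successors {u}; □p there: u:T. ✓
u: no successors, so □□p holds vacuously. ✓
v: no successors, so □□p holds vacuously. ✓
w: no successors, so □□p holds vacuously. ✓
x: successors {y}; □p there: y:T. ✓
y: no successors, so □□p holds vacuously. ✓
— 7 worlds.
For ◇□p:
s: successors {t, v, w, x}; □p there: t:T, v:T, w:T, x:T. ✓
t: successors {u}; □p there: u:T. ✓
u: no successors, so ◇□p fails. ✗
v: no successors, so ◇□p fails. ✗
w: no successors, so ◇□p fails. ✗
x: successors {y}; □p there: y:T. ✓
y: no successors, so ◇□p fails. ✗
— 3 worlds.

7 and 3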